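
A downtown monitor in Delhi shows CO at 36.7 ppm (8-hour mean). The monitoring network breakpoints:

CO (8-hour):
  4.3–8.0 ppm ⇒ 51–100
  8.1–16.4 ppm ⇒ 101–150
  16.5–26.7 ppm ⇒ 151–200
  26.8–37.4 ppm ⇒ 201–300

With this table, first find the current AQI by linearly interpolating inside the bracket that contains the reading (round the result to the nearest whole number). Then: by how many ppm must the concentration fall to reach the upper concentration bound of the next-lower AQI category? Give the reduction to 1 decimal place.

10.0

CO: row 26.8–37.4 (AQI 201–300). (300−201)·(36.7−26.8)/(37.4−26.8) + 201 = 99·9.9/10.6 + 201 ≈ 293.46 → 293.
Current AQI 293 is in the Very Unhealthy range (201–300). The next-lower category tops out at AQI 200, whose upper concentration bound is 26.7 ppm.
Reduction needed = 36.7 − 26.7 = 10.0 ppm.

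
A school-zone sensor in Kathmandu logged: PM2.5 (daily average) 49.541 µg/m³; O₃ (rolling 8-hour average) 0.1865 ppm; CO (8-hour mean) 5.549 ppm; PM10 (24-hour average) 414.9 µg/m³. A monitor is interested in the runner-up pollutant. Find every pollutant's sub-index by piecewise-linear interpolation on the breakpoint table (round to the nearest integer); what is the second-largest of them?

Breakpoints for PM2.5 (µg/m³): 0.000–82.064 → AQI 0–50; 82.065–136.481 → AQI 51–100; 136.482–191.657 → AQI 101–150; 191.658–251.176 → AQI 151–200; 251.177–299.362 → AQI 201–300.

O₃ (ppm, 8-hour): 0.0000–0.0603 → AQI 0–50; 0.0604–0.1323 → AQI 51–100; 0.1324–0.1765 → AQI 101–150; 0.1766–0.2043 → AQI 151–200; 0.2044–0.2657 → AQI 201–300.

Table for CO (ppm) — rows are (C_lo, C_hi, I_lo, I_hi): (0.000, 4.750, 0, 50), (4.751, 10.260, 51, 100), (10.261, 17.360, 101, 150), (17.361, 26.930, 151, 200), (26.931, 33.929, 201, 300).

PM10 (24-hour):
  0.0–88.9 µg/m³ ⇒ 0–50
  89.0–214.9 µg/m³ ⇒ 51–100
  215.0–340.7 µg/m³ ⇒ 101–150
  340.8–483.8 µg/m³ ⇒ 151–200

169

PM2.5: 49.541 ∈ [0.000, 82.064] ↔ index [0, 50].
0 + (49.541−0.000)·(50−0)/(82.064−0.000) = 0 + 49.541·50/82.064 ≈ 30.18, so AQI = 30.
O₃: 0.1865 lies in 0.1766–0.2043, so I_lo=151, I_hi=200, C_lo=0.1766, C_hi=0.2043.
(200−151)/(0.2043−0.1766) × (0.1865−0.1766) + 151 = 49/0.0277 × 0.0099 + 151 ≈ 168.51 → 169.
CO: 5.549 lies in 4.751–10.260, so I_lo=51, I_hi=100, C_lo=4.751, C_hi=10.260.
(100−51)/(10.260−4.751) × (5.549−4.751) + 51 = 49/5.509 × 0.798 + 51 ≈ 58.10 → 58.
PM10: 414.9 ∈ [340.8, 483.8] ↔ index [151, 200].
151 + (414.9−340.8)·(200−151)/(483.8−340.8) = 151 + 74.1·49/143.0 ≈ 176.39, so AQI = 176.
Sub-indices: PM2.5→30, O₃→169, CO→58, PM10→176. Ranked high→low: 176, 169, 58, 30. Second-highest sub-index = 169.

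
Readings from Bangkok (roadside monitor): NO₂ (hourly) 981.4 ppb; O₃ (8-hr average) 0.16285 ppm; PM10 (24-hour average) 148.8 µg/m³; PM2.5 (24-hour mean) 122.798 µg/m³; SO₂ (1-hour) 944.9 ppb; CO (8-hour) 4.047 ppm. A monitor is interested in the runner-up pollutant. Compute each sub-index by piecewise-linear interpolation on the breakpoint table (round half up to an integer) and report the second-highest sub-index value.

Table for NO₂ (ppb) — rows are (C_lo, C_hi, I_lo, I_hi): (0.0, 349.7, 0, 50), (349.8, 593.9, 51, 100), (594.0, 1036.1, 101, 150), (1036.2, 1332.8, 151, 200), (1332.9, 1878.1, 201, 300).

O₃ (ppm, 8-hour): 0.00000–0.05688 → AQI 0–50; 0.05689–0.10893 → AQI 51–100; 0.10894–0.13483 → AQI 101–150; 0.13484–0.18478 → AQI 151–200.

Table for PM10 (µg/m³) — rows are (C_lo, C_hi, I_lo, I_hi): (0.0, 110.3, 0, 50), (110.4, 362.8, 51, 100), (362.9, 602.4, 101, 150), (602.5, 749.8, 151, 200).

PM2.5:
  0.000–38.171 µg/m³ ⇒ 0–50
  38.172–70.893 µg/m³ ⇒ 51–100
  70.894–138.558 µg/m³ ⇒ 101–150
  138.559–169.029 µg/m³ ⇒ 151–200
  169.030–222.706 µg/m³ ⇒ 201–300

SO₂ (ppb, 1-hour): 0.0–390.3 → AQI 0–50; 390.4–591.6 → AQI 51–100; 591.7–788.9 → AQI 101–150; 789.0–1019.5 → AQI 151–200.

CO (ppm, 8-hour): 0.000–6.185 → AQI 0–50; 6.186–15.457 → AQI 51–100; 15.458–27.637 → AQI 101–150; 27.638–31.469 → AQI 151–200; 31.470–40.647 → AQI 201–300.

178

NO₂: row 594.0–1036.1 (AQI 101–150). (150−101)·(981.4−594.0)/(1036.1−594.0) + 101 = 49·387.4/442.1 + 101 ≈ 143.94 → 144.
O₃: row 0.13484–0.18478 (AQI 151–200). (200−151)·(0.16285−0.13484)/(0.18478−0.13484) + 151 = 49·0.02801/0.04994 + 151 ≈ 178.48 → 178.
PM10 148.8: bracket 110.4–362.8 → index 51–100; slope 49/252.4, offset 38.4.
AQI = 51 + 49/252.4·38.4 ≈ 58.45 ⇒ 58.
PM2.5: 122.798 ∈ [70.894, 138.558] ↔ index [101, 150].
101 + (122.798−70.894)·(150−101)/(138.558−70.894) = 101 + 51.904·49/67.664 ≈ 138.59, so AQI = 139.
SO₂ 944.9: bracket 789.0–1019.5 → index 151–200; slope 49/230.5, offset 155.9.
AQI = 151 + 49/230.5·155.9 ≈ 184.14 ⇒ 184.
CO: row 0.000–6.185 (AQI 0–50). (50−0)·(4.047−0.000)/(6.185−0.000) + 0 = 50·4.047/6.185 + 0 ≈ 32.72 → 33.
Sub-indices: NO₂→144, O₃→178, PM10→58, PM2.5→139, SO₂→184, CO→33. Ranked high→low: 184, 178, 144, 139, 58, 33. Second-highest sub-index = 178.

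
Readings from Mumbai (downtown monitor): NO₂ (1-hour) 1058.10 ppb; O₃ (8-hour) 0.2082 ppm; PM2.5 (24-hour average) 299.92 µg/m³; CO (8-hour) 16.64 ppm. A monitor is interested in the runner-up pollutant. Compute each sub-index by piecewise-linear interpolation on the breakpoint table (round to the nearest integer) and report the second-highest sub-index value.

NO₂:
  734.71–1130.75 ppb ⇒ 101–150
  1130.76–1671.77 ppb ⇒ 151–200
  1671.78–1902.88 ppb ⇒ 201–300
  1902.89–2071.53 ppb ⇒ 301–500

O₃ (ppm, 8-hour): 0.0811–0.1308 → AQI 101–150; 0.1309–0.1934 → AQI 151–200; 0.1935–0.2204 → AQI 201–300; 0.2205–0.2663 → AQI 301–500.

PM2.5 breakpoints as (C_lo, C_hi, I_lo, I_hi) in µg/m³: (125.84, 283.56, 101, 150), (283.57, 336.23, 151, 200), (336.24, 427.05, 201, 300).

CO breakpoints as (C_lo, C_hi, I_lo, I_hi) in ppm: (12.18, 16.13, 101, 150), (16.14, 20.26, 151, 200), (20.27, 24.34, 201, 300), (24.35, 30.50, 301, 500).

166

NO₂: row 734.71–1130.75 (AQI 101–150). (150−101)·(1058.10−734.71)/(1130.75−734.71) + 101 = 49·323.39/396.04 + 101 ≈ 141.01 → 141.
O₃ 0.2082: bracket 0.1935–0.2204 → index 201–300; slope 99/0.0269, offset 0.0147.
AQI = 201 + 99/0.0269·0.0147 ≈ 255.10 ⇒ 255.
PM2.5: 299.92 ∈ [283.57, 336.23] ↔ index [151, 200].
151 + (299.92−283.57)·(200−151)/(336.23−283.57) = 151 + 16.35·49/52.66 ≈ 166.21, so AQI = 166.
CO: row 16.14–20.26 (AQI 151–200). (200−151)·(16.64−16.14)/(20.26−16.14) + 151 = 49·0.50/4.12 + 151 ≈ 156.95 → 157.
Sub-indices: NO₂→141, O₃→255, PM2.5→166, CO→157. Ranked high→low: 255, 166, 157, 141. Second-highest sub-index = 166.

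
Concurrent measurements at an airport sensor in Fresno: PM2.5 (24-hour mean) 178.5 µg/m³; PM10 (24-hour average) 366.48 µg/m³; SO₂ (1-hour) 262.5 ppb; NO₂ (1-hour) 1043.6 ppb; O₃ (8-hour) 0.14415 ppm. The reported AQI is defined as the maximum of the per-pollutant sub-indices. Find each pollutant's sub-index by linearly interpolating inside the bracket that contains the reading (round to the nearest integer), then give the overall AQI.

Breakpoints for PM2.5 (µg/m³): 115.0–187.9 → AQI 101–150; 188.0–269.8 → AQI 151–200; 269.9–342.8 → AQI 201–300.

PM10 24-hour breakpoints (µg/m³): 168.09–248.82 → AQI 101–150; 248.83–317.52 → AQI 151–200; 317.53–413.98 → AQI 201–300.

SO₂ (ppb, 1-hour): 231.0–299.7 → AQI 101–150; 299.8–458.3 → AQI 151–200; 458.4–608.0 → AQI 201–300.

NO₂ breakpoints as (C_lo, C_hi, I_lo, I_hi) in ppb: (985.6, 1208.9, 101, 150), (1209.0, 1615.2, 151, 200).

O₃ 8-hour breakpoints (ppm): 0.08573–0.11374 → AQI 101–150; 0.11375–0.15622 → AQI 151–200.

251

PM2.5: 178.5 ∈ [115.0, 187.9] ↔ index [101, 150].
101 + (178.5−115.0)·(150−101)/(187.9−115.0) = 101 + 63.5·49/72.9 ≈ 143.68, so AQI = 144.
PM10: row 317.53–413.98 (AQI 201–300). (300−201)·(366.48−317.53)/(413.98−317.53) + 201 = 99·48.95/96.45 + 201 ≈ 251.24 → 251.
SO₂: row 231.0–299.7 (AQI 101–150). (150−101)·(262.5−231.0)/(299.7−231.0) + 101 = 49·31.5/68.7 + 101 ≈ 123.47 → 123.
NO₂: 1043.6 lies in 985.6–1208.9, so I_lo=101, I_hi=150, C_lo=985.6, C_hi=1208.9.
(150−101)/(1208.9−985.6) × (1043.6−985.6) + 101 = 49/223.3 × 58.0 + 101 ≈ 113.73 → 114.
O₃ 0.14415: bracket 0.11375–0.15622 → index 151–200; slope 49/0.04247, offset 0.03040.
AQI = 151 + 49/0.04247·0.03040 ≈ 186.07 ⇒ 186.
Sub-indices: PM2.5→144, PM10→251, SO₂→123, NO₂→114, O₃→186. Overall AQI = max = 251; dominant pollutant is PM10.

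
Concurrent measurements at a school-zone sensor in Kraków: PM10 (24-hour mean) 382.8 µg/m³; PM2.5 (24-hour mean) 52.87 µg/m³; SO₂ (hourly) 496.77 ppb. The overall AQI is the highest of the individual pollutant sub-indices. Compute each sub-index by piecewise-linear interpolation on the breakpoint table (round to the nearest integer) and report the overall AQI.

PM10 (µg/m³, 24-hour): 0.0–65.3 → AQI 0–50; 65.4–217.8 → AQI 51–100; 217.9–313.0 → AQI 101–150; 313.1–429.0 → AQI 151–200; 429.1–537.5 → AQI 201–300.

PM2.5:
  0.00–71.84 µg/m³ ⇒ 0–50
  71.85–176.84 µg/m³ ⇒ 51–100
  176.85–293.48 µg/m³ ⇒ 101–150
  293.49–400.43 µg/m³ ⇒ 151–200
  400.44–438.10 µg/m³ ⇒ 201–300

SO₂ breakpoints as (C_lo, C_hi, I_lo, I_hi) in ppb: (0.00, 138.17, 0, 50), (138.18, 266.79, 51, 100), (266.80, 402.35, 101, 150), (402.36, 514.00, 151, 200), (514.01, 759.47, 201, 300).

PM10: 382.8 ∈ [313.1, 429.0] ↔ index [151, 200].
151 + (382.8−313.1)·(200−151)/(429.0−313.1) = 151 + 69.7·49/115.9 ≈ 180.47, so AQI = 180.
PM2.5: 52.87 ∈ [0.00, 71.84] ↔ index [0, 50].
0 + (52.87−0.00)·(50−0)/(71.84−0.00) = 0 + 52.87·50/71.84 ≈ 36.80, so AQI = 37.
SO₂: row 402.36–514.00 (AQI 151–200). (200−151)·(496.77−402.36)/(514.00−402.36) + 151 = 49·94.41/111.64 + 151 ≈ 192.44 → 192.
Sub-indices: PM10→180, PM2.5→37, SO₂→192. Overall AQI = max = 192; dominant pollutant is SO₂.

192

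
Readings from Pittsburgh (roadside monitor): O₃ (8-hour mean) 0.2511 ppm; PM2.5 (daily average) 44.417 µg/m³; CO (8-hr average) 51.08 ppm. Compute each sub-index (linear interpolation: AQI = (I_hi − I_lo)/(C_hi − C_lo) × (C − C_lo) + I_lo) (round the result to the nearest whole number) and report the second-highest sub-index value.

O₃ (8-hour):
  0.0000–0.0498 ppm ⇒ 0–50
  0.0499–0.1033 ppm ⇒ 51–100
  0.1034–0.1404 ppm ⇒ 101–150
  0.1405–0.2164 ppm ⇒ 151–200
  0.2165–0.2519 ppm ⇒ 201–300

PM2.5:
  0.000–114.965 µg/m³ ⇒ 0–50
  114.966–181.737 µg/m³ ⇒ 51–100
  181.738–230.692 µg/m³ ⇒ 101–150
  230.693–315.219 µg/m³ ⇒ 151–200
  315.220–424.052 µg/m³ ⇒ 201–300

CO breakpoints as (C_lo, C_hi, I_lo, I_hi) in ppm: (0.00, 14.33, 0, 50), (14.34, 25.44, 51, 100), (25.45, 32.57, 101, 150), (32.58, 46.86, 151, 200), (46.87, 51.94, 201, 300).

283

O₃ 0.2511: bracket 0.2165–0.2519 → index 201–300; slope 99/0.0354, offset 0.0346.
AQI = 201 + 99/0.0354·0.0346 ≈ 297.76 ⇒ 298.
PM2.5: 44.417 ∈ [0.000, 114.965] ↔ index [0, 50].
0 + (44.417−0.000)·(50−0)/(114.965−0.000) = 0 + 44.417·50/114.965 ≈ 19.32, so AQI = 19.
CO: 51.08 lies in 46.87–51.94, so I_lo=201, I_hi=300, C_lo=46.87, C_hi=51.94.
(300−201)/(51.94−46.87) × (51.08−46.87) + 201 = 99/5.07 × 4.21 + 201 ≈ 283.21 → 283.
Sub-indices: O₃→298, PM2.5→19, CO→283. Ranked high→low: 298, 283, 19. Second-highest sub-index = 283.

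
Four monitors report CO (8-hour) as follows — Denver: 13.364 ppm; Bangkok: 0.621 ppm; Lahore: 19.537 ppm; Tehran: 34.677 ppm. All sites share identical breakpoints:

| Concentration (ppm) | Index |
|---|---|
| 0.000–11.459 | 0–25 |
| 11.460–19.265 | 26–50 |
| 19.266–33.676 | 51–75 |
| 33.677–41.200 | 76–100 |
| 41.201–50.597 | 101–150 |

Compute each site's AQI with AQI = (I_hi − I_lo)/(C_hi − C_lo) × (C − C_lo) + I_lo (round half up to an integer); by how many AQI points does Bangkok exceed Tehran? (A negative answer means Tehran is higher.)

Denver: row 11.460–19.265 (AQI 26–50). (50−26)·(13.364−11.460)/(19.265−11.460) + 26 = 24·1.904/7.805 + 26 ≈ 31.85 → 32.
Bangkok: 0.621 ∈ [0.000, 11.459] ↔ index [0, 25].
0 + (0.621−0.000)·(25−0)/(11.459−0.000) = 0 + 0.621·25/11.459 ≈ 1.35, so AQI = 1.
Lahore: 19.537 lies in 19.266–33.676, so I_lo=51, I_hi=75, C_lo=19.266, C_hi=33.676.
(75−51)/(33.676−19.266) × (19.537−19.266) + 51 = 24/14.410 × 0.271 + 51 ≈ 51.45 → 51.
Tehran 34.677: bracket 33.677–41.200 → index 76–100; slope 24/7.523, offset 1.000.
AQI = 76 + 24/7.523·1.000 ≈ 79.19 ⇒ 79.
AQIs: Denver=32, Bangkok=1, Lahore=51, Tehran=79. Bangkok (1) − Tehran (79) = -78.

-78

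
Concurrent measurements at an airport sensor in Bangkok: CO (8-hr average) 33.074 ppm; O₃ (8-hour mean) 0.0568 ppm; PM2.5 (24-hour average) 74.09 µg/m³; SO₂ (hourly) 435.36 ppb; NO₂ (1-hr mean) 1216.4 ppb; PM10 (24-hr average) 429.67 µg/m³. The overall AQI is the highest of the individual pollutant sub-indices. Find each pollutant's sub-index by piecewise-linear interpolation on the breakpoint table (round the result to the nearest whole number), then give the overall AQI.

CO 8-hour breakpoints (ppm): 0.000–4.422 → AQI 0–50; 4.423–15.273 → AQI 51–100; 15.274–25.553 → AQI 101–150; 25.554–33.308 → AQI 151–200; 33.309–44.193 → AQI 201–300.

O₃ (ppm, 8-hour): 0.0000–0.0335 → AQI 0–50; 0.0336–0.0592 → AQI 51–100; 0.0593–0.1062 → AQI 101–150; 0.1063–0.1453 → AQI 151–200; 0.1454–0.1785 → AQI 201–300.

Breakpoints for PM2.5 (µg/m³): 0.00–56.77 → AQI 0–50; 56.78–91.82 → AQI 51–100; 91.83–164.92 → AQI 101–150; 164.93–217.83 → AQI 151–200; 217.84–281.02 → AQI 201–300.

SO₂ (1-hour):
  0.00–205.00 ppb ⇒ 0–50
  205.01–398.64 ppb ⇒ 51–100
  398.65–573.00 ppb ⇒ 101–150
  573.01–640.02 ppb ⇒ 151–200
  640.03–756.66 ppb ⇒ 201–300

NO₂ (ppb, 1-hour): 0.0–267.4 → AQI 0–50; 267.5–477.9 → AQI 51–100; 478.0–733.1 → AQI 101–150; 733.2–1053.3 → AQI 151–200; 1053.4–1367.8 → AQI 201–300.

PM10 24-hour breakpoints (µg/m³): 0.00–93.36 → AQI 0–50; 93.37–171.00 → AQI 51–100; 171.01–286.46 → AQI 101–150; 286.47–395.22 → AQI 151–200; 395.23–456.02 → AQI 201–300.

CO: 33.074 ∈ [25.554, 33.308] ↔ index [151, 200].
151 + (33.074−25.554)·(200−151)/(33.308−25.554) = 151 + 7.520·49/7.754 ≈ 198.52, so AQI = 199.
O₃: row 0.0336–0.0592 (AQI 51–100). (100−51)·(0.0568−0.0336)/(0.0592−0.0336) + 51 = 49·0.0232/0.0256 + 51 ≈ 95.41 → 95.
PM2.5: 74.09 ∈ [56.78, 91.82] ↔ index [51, 100].
51 + (74.09−56.78)·(100−51)/(91.82−56.78) = 51 + 17.31·49/35.04 ≈ 75.21, so AQI = 75.
SO₂: 435.36 lies in 398.65–573.00, so I_lo=101, I_hi=150, C_lo=398.65, C_hi=573.00.
(150−101)/(573.00−398.65) × (435.36−398.65) + 101 = 49/174.35 × 36.71 + 101 ≈ 111.32 → 111.
NO₂ 1216.4: bracket 1053.4–1367.8 → index 201–300; slope 99/314.4, offset 163.0.
AQI = 201 + 99/314.4·163.0 ≈ 252.33 ⇒ 252.
PM10: row 395.23–456.02 (AQI 201–300). (300−201)·(429.67−395.23)/(456.02−395.23) + 201 = 99·34.44/60.79 + 201 ≈ 257.09 → 257.
Sub-indices: CO→199, O₃→95, PM2.5→75, SO₂→111, NO₂→252, PM10→257. Overall AQI = max = 257; dominant pollutant is PM10.

257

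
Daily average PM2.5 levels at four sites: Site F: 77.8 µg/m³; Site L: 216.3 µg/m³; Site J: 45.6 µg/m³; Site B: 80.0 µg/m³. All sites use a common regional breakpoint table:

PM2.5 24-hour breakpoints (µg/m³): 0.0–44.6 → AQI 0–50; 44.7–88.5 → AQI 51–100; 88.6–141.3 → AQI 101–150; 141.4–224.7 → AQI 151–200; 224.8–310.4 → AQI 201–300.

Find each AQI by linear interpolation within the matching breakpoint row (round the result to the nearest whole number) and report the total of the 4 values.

Site F 77.8: bracket 44.7–88.5 → index 51–100; slope 49/43.8, offset 33.1.
AQI = 51 + 49/43.8·33.1 ≈ 88.03 ⇒ 88.
Site L: row 141.4–224.7 (AQI 151–200). (200−151)·(216.3−141.4)/(224.7−141.4) + 151 = 49·74.9/83.3 + 151 ≈ 195.06 → 195.
Site J: row 44.7–88.5 (AQI 51–100). (100−51)·(45.6−44.7)/(88.5−44.7) + 51 = 49·0.9/43.8 + 51 ≈ 52.01 → 52.
Site B: 80.0 ∈ [44.7, 88.5] ↔ index [51, 100].
51 + (80.0−44.7)·(100−51)/(88.5−44.7) = 51 + 35.3·49/43.8 ≈ 90.49, so AQI = 90.
AQIs: Site F=88, Site L=195, Site J=52, Site B=90. Sum = 88 + 195 + 52 + 90 = 425.

425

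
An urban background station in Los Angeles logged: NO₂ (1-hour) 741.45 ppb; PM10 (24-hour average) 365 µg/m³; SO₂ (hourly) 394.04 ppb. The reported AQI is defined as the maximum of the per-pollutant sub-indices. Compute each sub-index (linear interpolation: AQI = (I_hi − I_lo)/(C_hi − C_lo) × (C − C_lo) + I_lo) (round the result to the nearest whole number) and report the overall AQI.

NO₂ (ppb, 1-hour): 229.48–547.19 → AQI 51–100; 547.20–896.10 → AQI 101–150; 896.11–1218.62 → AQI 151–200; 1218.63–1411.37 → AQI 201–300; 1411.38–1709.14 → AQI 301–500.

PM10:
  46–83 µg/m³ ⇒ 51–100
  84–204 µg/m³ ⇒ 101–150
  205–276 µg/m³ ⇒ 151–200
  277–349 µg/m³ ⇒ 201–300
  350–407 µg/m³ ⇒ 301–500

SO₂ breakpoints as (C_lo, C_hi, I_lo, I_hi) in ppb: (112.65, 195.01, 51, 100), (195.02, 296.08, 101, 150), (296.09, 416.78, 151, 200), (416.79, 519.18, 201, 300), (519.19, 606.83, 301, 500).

353

NO₂: row 547.20–896.10 (AQI 101–150). (150−101)·(741.45−547.20)/(896.10−547.20) + 101 = 49·194.25/348.90 + 101 ≈ 128.28 → 128.
PM10: row 350–407 (AQI 301–500). (500−301)·(365−350)/(407−350) + 301 = 199·15/57 + 301 ≈ 353.37 → 353.
SO₂ 394.04: bracket 296.09–416.78 → index 151–200; slope 49/120.69, offset 97.95.
AQI = 151 + 49/120.69·97.95 ≈ 190.77 ⇒ 191.
Sub-indices: NO₂→128, PM10→353, SO₂→191. Overall AQI = max = 353; dominant pollutant is PM10.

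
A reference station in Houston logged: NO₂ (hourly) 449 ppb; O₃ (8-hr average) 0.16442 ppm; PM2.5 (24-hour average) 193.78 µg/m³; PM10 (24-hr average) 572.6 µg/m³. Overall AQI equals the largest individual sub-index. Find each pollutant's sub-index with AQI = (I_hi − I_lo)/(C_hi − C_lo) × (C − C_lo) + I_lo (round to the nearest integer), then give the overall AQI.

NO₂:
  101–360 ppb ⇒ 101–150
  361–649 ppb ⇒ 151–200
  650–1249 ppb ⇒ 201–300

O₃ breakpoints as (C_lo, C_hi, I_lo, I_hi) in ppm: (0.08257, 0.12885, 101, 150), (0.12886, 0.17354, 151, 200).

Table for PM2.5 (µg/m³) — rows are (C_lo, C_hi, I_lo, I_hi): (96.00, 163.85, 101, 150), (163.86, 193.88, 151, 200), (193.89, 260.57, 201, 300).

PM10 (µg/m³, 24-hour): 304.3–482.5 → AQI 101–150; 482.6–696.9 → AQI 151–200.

200

NO₂: 449 lies in 361–649, so I_lo=151, I_hi=200, C_lo=361, C_hi=649.
(200−151)/(649−361) × (449−361) + 151 = 49/288 × 88 + 151 ≈ 165.97 → 166.
O₃: 0.16442 lies in 0.12886–0.17354, so I_lo=151, I_hi=200, C_lo=0.12886, C_hi=0.17354.
(200−151)/(0.17354−0.12886) × (0.16442−0.12886) + 151 = 49/0.04468 × 0.03556 + 151 ≈ 190.00 → 190.
PM2.5: 193.78 lies in 163.86–193.88, so I_lo=151, I_hi=200, C_lo=163.86, C_hi=193.88.
(200−151)/(193.88−163.86) × (193.78−163.86) + 151 = 49/30.02 × 29.92 + 151 ≈ 199.84 → 200.
PM10: row 482.6–696.9 (AQI 151–200). (200−151)·(572.6−482.6)/(696.9−482.6) + 151 = 49·90.0/214.3 + 151 ≈ 171.58 → 172.
Sub-indices: NO₂→166, O₃→190, PM2.5→200, PM10→172. Overall AQI = max = 200; dominant pollutant is PM2.5.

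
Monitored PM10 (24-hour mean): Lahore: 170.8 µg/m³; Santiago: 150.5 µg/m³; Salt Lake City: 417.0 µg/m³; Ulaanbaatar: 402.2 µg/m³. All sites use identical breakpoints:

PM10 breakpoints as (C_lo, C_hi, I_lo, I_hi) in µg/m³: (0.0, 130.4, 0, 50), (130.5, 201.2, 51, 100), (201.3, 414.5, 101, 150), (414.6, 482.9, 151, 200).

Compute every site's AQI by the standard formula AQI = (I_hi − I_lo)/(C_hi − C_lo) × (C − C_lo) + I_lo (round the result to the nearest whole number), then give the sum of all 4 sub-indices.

444

Lahore: 170.8 lies in 130.5–201.2, so I_lo=51, I_hi=100, C_lo=130.5, C_hi=201.2.
(100−51)/(201.2−130.5) × (170.8−130.5) + 51 = 49/70.7 × 40.3 + 51 ≈ 78.93 → 79.
Santiago: 150.5 ∈ [130.5, 201.2] ↔ index [51, 100].
51 + (150.5−130.5)·(100−51)/(201.2−130.5) = 51 + 20.0·49/70.7 ≈ 64.86, so AQI = 65.
Salt Lake City 417.0: bracket 414.6–482.9 → index 151–200; slope 49/68.3, offset 2.4.
AQI = 151 + 49/68.3·2.4 ≈ 152.72 ⇒ 153.
Ulaanbaatar: 402.2 lies in 201.3–414.5, so I_lo=101, I_hi=150, C_lo=201.3, C_hi=414.5.
(150−101)/(414.5−201.3) × (402.2−201.3) + 101 = 49/213.2 × 200.9 + 101 ≈ 147.17 → 147.
AQIs: Lahore=79, Santiago=65, Salt Lake City=153, Ulaanbaatar=147. Sum = 79 + 65 + 153 + 147 = 444.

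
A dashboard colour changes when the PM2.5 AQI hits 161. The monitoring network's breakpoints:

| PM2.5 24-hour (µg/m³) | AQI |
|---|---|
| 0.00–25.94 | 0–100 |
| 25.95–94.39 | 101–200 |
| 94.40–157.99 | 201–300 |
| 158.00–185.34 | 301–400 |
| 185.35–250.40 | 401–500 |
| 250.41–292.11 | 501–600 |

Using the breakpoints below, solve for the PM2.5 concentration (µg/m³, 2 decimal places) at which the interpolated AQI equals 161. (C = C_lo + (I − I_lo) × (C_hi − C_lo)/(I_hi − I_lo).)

67.43

AQI 161 lies in the 101–200 band, which corresponds to 25.95–94.39 µg/m³.
C = 25.95 + (161−101)×(94.39−25.95)/(200−101) = 25.95 + 60×68.44/99 ≈ 67.4288 µg/m³ → 67.43 µg/m³ to 2 dp.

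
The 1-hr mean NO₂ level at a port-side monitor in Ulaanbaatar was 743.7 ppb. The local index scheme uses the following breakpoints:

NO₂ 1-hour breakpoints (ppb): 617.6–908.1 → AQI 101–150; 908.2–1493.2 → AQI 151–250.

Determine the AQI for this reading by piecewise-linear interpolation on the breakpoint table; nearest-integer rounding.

122

NO₂ 743.7: bracket 617.6–908.1 → index 101–150; slope 49/290.5, offset 126.1.
AQI = 101 + 49/290.5·126.1 ≈ 122.27 ⇒ 122.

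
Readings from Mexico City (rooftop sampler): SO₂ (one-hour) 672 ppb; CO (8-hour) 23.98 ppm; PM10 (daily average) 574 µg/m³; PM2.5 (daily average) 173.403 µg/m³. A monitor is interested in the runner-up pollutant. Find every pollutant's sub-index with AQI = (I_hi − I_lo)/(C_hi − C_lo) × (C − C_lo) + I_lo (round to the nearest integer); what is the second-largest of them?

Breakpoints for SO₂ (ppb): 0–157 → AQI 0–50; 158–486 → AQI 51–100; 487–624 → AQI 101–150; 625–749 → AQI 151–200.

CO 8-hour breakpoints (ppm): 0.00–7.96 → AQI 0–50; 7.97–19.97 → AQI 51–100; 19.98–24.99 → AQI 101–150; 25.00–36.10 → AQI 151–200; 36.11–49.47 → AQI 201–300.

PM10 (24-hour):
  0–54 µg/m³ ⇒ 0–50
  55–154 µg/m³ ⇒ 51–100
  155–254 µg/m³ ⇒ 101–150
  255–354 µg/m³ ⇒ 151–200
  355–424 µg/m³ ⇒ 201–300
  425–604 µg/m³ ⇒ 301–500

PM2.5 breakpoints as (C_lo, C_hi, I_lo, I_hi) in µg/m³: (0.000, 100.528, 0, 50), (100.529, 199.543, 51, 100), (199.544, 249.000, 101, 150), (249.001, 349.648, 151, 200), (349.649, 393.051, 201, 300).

170

SO₂: row 625–749 (AQI 151–200). (200−151)·(672−625)/(749−625) + 151 = 49·47/124 + 151 ≈ 169.57 → 170.
CO: 23.98 lies in 19.98–24.99, so I_lo=101, I_hi=150, C_lo=19.98, C_hi=24.99.
(150−101)/(24.99−19.98) × (23.98−19.98) + 101 = 49/5.01 × 4.00 + 101 ≈ 140.12 → 140.
PM10: 574 ∈ [425, 604] ↔ index [301, 500].
301 + (574−425)·(500−301)/(604−425) = 301 + 149·199/179 ≈ 466.65, so AQI = 467.
PM2.5: 173.403 ∈ [100.529, 199.543] ↔ index [51, 100].
51 + (173.403−100.529)·(100−51)/(199.543−100.529) = 51 + 72.874·49/99.014 ≈ 87.06, so AQI = 87.
Sub-indices: SO₂→170, CO→140, PM10→467, PM2.5→87. Ranked high→low: 467, 170, 140, 87. Second-highest sub-index = 170.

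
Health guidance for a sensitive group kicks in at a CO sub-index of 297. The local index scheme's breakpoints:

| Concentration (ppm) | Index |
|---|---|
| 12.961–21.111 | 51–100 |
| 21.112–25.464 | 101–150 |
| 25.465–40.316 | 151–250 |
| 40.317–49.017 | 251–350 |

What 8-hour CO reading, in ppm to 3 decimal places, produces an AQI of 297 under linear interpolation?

44.359

AQI 297 lies in the 251–350 band, which corresponds to 40.317–49.017 ppm.
C = 40.317 + (297−251)×(49.017−40.317)/(350−251) = 40.317 + 46×8.700/99 ≈ 44.35942 ppm → 44.359 ppm to 3 dp.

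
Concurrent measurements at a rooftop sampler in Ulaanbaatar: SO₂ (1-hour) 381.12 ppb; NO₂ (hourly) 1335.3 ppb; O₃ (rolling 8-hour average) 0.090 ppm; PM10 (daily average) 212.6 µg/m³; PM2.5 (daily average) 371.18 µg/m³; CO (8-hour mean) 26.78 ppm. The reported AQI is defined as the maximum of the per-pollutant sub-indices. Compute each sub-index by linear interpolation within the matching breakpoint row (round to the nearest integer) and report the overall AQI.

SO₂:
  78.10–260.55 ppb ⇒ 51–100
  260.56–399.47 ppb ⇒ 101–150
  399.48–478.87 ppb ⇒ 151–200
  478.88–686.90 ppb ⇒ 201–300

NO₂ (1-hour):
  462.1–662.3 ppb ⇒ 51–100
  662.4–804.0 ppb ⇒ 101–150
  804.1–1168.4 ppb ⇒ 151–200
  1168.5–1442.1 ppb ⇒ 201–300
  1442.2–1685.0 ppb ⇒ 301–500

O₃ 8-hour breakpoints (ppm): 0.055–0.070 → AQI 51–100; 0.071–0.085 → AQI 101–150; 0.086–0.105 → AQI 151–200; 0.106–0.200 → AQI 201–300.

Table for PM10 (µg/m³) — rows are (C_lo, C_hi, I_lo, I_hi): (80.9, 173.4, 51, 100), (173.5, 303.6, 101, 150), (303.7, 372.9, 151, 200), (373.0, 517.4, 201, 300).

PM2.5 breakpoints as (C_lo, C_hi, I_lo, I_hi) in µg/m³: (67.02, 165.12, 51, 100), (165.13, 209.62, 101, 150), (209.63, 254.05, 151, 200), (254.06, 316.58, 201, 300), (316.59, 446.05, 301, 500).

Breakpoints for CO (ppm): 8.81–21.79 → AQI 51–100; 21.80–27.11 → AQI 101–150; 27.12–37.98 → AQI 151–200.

SO₂: row 260.56–399.47 (AQI 101–150). (150−101)·(381.12−260.56)/(399.47−260.56) + 101 = 49·120.56/138.91 + 101 ≈ 143.53 → 144.
NO₂ 1335.3: bracket 1168.5–1442.1 → index 201–300; slope 99/273.6, offset 166.8.
AQI = 201 + 99/273.6·166.8 ≈ 261.36 ⇒ 261.
O₃: 0.090 ∈ [0.086, 0.105] ↔ index [151, 200].
151 + (0.090−0.086)·(200−151)/(0.105−0.086) = 151 + 0.004·49/0.019 ≈ 161.32, so AQI = 161.
PM10: 212.6 lies in 173.5–303.6, so I_lo=101, I_hi=150, C_lo=173.5, C_hi=303.6.
(150−101)/(303.6−173.5) × (212.6−173.5) + 101 = 49/130.1 × 39.1 + 101 ≈ 115.73 → 116.
PM2.5: 371.18 lies in 316.59–446.05, so I_lo=301, I_hi=500, C_lo=316.59, C_hi=446.05.
(500−301)/(446.05−316.59) × (371.18−316.59) + 301 = 199/129.46 × 54.59 + 301 ≈ 384.91 → 385.
CO 26.78: bracket 21.80–27.11 → index 101–150; slope 49/5.31, offset 4.98.
AQI = 101 + 49/5.31·4.98 ≈ 146.95 ⇒ 147.
Sub-indices: SO₂→144, NO₂→261, O₃→161, PM10→116, PM2.5→385, CO→147. Overall AQI = max = 385; dominant pollutant is PM2.5.
AQI 385: Hazardous.

385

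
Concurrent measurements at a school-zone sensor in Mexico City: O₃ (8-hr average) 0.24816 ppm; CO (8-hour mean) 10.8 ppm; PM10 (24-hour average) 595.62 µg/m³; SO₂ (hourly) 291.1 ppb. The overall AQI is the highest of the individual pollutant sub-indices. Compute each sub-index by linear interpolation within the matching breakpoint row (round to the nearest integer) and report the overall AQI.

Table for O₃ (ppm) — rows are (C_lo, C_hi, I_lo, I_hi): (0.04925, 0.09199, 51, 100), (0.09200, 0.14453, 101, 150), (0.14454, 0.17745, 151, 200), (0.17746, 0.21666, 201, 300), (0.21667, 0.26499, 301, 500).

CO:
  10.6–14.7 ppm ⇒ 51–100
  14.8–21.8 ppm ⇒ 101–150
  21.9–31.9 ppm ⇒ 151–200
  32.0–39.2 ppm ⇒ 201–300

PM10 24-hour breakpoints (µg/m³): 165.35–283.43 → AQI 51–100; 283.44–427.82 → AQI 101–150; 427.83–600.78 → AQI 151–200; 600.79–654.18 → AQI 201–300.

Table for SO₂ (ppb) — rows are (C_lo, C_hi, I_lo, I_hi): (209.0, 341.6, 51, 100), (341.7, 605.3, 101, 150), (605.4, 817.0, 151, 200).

O₃: 0.24816 lies in 0.21667–0.26499, so I_lo=301, I_hi=500, C_lo=0.21667, C_hi=0.26499.
(500−301)/(0.26499−0.21667) × (0.24816−0.21667) + 301 = 199/0.04832 × 0.03149 + 301 ≈ 430.69 → 431.
CO: 10.8 ∈ [10.6, 14.7] ↔ index [51, 100].
51 + (10.8−10.6)·(100−51)/(14.7−10.6) = 51 + 0.2·49/4.1 ≈ 53.39, so AQI = 53.
PM10: 595.62 ∈ [427.83, 600.78] ↔ index [151, 200].
151 + (595.62−427.83)·(200−151)/(600.78−427.83) = 151 + 167.79·49/172.95 ≈ 198.54, so AQI = 199.
SO₂: 291.1 lies in 209.0–341.6, so I_lo=51, I_hi=100, C_lo=209.0, C_hi=341.6.
(100−51)/(341.6−209.0) × (291.1−209.0) + 51 = 49/132.6 × 82.1 + 51 ≈ 81.34 → 81.
Sub-indices: O₃→431, CO→53, PM10→199, SO₂→81. Overall AQI = max = 431; dominant pollutant is O₃.
AQI 431: Hazardous.

431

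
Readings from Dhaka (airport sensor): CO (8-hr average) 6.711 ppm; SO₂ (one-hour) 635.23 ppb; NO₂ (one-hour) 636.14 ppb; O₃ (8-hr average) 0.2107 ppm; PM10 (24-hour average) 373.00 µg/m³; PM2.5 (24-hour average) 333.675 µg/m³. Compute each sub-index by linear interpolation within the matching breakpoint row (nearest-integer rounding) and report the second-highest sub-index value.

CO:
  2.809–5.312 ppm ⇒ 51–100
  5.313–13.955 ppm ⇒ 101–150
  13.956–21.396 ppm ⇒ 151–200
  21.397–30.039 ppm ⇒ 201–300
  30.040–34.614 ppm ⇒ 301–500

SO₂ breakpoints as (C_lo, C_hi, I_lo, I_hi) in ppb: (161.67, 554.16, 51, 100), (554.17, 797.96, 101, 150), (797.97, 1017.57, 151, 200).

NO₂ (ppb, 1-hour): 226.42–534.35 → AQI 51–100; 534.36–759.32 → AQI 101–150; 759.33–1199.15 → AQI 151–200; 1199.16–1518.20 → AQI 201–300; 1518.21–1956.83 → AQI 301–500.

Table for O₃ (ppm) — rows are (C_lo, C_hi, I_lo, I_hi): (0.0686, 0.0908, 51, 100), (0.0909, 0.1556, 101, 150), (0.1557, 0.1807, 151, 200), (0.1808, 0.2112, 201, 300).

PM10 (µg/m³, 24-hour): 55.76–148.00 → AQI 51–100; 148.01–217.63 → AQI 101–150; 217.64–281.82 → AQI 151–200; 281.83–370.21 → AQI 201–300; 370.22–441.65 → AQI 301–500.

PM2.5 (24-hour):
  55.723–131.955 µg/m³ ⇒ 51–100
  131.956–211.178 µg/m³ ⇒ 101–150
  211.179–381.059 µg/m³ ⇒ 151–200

CO: 6.711 lies in 5.313–13.955, so I_lo=101, I_hi=150, C_lo=5.313, C_hi=13.955.
(150−101)/(13.955−5.313) × (6.711−5.313) + 101 = 49/8.642 × 1.398 + 101 ≈ 108.93 → 109.
SO₂: row 554.17–797.96 (AQI 101–150). (150−101)·(635.23−554.17)/(797.96−554.17) + 101 = 49·81.06/243.79 + 101 ≈ 117.29 → 117.
NO₂: row 534.36–759.32 (AQI 101–150). (150−101)·(636.14−534.36)/(759.32−534.36) + 101 = 49·101.78/224.96 + 101 ≈ 123.17 → 123.
O₃: row 0.1808–0.2112 (AQI 201–300). (300−201)·(0.2107−0.1808)/(0.2112−0.1808) + 201 = 99·0.0299/0.0304 + 201 ≈ 298.37 → 298.
PM10: 373.00 lies in 370.22–441.65, so I_lo=301, I_hi=500, C_lo=370.22, C_hi=441.65.
(500−301)/(441.65−370.22) × (373.00−370.22) + 301 = 199/71.43 × 2.78 + 301 ≈ 308.74 → 309.
PM2.5: 333.675 lies in 211.179–381.059, so I_lo=151, I_hi=200, C_lo=211.179, C_hi=381.059.
(200−151)/(381.059−211.179) × (333.675−211.179) + 151 = 49/169.880 × 122.496 + 151 ≈ 186.33 → 186.
Sub-indices: CO→109, SO₂→117, NO₂→123, O₃→298, PM10→309, PM2.5→186. Ranked high→low: 309, 298, 186, 123, 117, 109. Second-highest sub-index = 298.

298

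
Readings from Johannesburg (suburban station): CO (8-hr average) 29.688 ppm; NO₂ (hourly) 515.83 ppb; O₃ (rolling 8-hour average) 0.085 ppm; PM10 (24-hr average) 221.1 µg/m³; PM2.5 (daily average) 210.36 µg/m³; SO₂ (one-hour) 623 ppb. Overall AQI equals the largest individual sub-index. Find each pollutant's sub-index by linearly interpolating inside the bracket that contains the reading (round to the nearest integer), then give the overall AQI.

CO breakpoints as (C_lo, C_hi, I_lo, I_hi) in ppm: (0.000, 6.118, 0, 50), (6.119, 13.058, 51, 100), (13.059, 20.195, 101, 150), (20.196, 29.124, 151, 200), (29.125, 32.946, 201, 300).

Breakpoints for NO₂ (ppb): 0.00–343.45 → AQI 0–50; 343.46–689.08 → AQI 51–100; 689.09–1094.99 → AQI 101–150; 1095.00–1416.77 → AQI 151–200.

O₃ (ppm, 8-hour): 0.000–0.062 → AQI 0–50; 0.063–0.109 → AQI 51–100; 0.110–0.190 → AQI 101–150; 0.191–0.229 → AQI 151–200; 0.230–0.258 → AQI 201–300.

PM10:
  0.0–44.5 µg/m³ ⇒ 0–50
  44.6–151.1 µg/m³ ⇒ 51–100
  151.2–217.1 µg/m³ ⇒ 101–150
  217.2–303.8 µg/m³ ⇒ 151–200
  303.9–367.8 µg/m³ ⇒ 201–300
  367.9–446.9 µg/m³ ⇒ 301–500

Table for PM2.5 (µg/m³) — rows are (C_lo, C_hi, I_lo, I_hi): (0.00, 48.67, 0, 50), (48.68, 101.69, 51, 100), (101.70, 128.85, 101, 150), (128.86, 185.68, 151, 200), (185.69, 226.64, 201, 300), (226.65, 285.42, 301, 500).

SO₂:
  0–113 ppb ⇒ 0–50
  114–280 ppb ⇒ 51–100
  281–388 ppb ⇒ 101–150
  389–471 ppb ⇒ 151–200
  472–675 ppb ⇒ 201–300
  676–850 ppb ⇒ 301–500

275

CO: 29.688 lies in 29.125–32.946, so I_lo=201, I_hi=300, C_lo=29.125, C_hi=32.946.
(300−201)/(32.946−29.125) × (29.688−29.125) + 201 = 99/3.821 × 0.563 + 201 ≈ 215.59 → 216.
NO₂: row 343.46–689.08 (AQI 51–100). (100−51)·(515.83−343.46)/(689.08−343.46) + 51 = 49·172.37/345.62 + 51 ≈ 75.44 → 75.
O₃: row 0.063–0.109 (AQI 51–100). (100−51)·(0.085−0.063)/(0.109−0.063) + 51 = 49·0.022/0.046 + 51 ≈ 74.43 → 74.
PM10: 221.1 lies in 217.2–303.8, so I_lo=151, I_hi=200, C_lo=217.2, C_hi=303.8.
(200−151)/(303.8−217.2) × (221.1−217.2) + 151 = 49/86.6 × 3.9 + 151 ≈ 153.21 → 153.
PM2.5: 210.36 lies in 185.69–226.64, so I_lo=201, I_hi=300, C_lo=185.69, C_hi=226.64.
(300−201)/(226.64−185.69) × (210.36−185.69) + 201 = 99/40.95 × 24.67 + 201 ≈ 260.64 → 261.
SO₂: 623 ∈ [472, 675] ↔ index [201, 300].
201 + (623−472)·(300−201)/(675−472) = 201 + 151·99/203 ≈ 274.64, so AQI = 275.
Sub-indices: CO→216, NO₂→75, O₃→74, PM10→153, PM2.5→261, SO₂→275. Overall AQI = max = 275; dominant pollutant is SO₂.
AQI 275: Very Unhealthy.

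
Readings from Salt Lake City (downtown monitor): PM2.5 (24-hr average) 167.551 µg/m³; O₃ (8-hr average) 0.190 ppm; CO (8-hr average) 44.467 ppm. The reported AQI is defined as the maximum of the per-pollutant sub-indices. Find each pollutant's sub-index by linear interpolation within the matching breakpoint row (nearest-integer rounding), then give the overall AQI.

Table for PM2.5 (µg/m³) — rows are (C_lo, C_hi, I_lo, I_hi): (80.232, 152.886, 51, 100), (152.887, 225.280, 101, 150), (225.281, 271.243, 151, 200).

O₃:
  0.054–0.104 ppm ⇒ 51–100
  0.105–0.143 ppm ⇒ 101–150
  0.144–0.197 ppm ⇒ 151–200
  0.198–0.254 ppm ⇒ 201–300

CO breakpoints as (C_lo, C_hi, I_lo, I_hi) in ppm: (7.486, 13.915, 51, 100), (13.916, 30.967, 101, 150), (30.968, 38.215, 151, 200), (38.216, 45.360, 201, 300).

PM2.5: row 152.887–225.280 (AQI 101–150). (150−101)·(167.551−152.887)/(225.280−152.887) + 101 = 49·14.664/72.393 + 101 ≈ 110.93 → 111.
O₃: row 0.144–0.197 (AQI 151–200). (200−151)·(0.190−0.144)/(0.197−0.144) + 151 = 49·0.046/0.053 + 151 ≈ 193.53 → 194.
CO 44.467: bracket 38.216–45.360 → index 201–300; slope 99/7.144, offset 6.251.
AQI = 201 + 99/7.144·6.251 ≈ 287.63 ⇒ 288.
Sub-indices: PM2.5→111, O₃→194, CO→288. Overall AQI = max = 288; dominant pollutant is CO.

288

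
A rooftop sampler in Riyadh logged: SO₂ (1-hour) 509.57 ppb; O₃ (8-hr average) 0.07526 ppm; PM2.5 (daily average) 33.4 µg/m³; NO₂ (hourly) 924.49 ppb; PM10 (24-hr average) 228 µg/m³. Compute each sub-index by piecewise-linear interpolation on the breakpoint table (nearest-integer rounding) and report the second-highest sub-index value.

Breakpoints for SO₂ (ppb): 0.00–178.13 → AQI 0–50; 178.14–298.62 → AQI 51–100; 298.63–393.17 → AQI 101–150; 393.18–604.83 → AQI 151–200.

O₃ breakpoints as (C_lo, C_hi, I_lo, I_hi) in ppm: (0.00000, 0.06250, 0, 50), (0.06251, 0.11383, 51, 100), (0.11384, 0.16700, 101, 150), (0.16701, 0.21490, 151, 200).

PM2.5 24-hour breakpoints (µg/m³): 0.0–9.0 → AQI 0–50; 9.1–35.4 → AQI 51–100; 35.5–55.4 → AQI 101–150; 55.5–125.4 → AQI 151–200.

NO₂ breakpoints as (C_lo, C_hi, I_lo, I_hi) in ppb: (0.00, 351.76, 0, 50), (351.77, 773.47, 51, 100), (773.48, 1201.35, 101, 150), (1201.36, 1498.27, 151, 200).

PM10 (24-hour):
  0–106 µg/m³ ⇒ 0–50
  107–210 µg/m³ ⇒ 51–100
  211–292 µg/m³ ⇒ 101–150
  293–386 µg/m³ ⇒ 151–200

SO₂: 509.57 lies in 393.18–604.83, so I_lo=151, I_hi=200, C_lo=393.18, C_hi=604.83.
(200−151)/(604.83−393.18) × (509.57−393.18) + 151 = 49/211.65 × 116.39 + 151 ≈ 177.95 → 178.
O₃: row 0.06251–0.11383 (AQI 51–100). (100−51)·(0.07526−0.06251)/(0.11383−0.06251) + 51 = 49·0.01275/0.05132 + 51 ≈ 63.17 → 63.
PM2.5: row 9.1–35.4 (AQI 51–100). (100−51)·(33.4−9.1)/(35.4−9.1) + 51 = 49·24.3/26.3 + 51 ≈ 96.27 → 96.
NO₂: 924.49 lies in 773.48–1201.35, so I_lo=101, I_hi=150, C_lo=773.48, C_hi=1201.35.
(150−101)/(1201.35−773.48) × (924.49−773.48) + 101 = 49/427.87 × 151.01 + 101 ≈ 118.29 → 118.
PM10: 228 ∈ [211, 292] ↔ index [101, 150].
101 + (228−211)·(150−101)/(292−211) = 101 + 17·49/81 ≈ 111.28, so AQI = 111.
Sub-indices: SO₂→178, O₃→63, PM2.5→96, NO₂→118, PM10→111. Ranked high→low: 178, 118, 111, 96, 63. Second-highest sub-index = 118.

118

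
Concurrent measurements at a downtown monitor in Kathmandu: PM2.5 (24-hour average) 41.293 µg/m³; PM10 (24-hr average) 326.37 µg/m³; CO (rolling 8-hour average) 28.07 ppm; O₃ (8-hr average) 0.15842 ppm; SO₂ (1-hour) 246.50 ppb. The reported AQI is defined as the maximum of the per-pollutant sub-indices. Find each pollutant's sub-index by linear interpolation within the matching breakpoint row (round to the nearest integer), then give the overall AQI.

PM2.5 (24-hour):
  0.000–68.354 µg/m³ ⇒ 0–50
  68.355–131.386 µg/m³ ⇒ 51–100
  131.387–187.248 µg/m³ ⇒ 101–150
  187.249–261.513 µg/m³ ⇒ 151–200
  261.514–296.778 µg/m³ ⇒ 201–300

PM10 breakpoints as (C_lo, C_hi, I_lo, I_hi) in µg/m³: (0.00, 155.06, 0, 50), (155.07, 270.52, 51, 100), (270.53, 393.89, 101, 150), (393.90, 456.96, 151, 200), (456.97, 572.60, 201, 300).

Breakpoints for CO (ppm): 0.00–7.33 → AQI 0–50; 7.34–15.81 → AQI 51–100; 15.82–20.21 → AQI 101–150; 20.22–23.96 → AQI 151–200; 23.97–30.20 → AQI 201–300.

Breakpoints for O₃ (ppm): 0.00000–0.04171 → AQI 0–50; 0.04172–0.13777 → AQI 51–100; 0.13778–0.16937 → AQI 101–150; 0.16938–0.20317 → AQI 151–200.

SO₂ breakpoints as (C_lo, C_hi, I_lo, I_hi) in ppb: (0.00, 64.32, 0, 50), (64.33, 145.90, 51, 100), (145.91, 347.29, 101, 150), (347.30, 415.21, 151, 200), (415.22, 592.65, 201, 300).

PM2.5: 41.293 ∈ [0.000, 68.354] ↔ index [0, 50].
0 + (41.293−0.000)·(50−0)/(68.354−0.000) = 0 + 41.293·50/68.354 ≈ 30.21, so AQI = 30.
PM10 326.37: bracket 270.53–393.89 → index 101–150; slope 49/123.36, offset 55.84.
AQI = 101 + 49/123.36·55.84 ≈ 123.18 ⇒ 123.
CO: 28.07 lies in 23.97–30.20, so I_lo=201, I_hi=300, C_lo=23.97, C_hi=30.20.
(300−201)/(30.20−23.97) × (28.07−23.97) + 201 = 99/6.23 × 4.10 + 201 ≈ 266.15 → 266.
O₃ 0.15842: bracket 0.13778–0.16937 → index 101–150; slope 49/0.03159, offset 0.02064.
AQI = 101 + 49/0.03159·0.02064 ≈ 133.02 ⇒ 133.
SO₂ 246.50: bracket 145.91–347.29 → index 101–150; slope 49/201.38, offset 100.59.
AQI = 101 + 49/201.38·100.59 ≈ 125.48 ⇒ 125.
Sub-indices: PM2.5→30, PM10→123, CO→266, O₃→133, SO₂→125. Overall AQI = max = 266; dominant pollutant is CO.
AQI 266: Very Unhealthy.

266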